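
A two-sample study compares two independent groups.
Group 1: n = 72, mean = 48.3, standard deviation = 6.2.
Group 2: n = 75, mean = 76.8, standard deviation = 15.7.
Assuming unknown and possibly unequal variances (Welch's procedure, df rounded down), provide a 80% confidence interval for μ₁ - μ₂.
(-31.02, -25.98)

Difference: x̄₁ - x̄₂ = -28.50
SE = √(s₁²/n₁ + s₂²/n₂) = √(6.2²/72 + 15.7²/75) = 1.9546
df = 97.32 → 97 (Welch–Satterthwaite, rounded down)
t* = 1.290

CI: -28.50 ± 1.290 · 1.9546 = -28.50 ± 2.52 = (-31.02, -25.98)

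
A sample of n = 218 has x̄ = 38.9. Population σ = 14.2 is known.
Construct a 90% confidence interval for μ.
(37.32, 40.48)

z-interval (σ known):
z* = 1.645 for 90% confidence

Margin of error = z* · σ/√n = 1.645 · 14.2/√218 = 1.58

CI: (38.9 - 1.58, 38.9 + 1.58) = (37.32, 40.48)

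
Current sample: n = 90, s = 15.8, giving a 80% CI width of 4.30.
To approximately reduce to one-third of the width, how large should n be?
n ≈ 810

CI width ∝ 1/√n
To reduce width by factor 3, need √n to grow by 3 → need 3² = 9 times as many samples.

Current: n = 90, width = 4.30
New: n = 810, width ≈ 1.42

Width reduced by factor of 4.30/1.42 = 3.03.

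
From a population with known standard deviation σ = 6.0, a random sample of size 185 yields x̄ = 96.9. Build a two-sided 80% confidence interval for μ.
(96.33, 97.47)

z-interval (σ known):
z* = 1.282 for 80% confidence

Margin of error = z* · σ/√n = 1.282 · 6.0/√185 = 0.57

CI: (96.9 - 0.57, 96.9 + 0.57) = (96.33, 97.47)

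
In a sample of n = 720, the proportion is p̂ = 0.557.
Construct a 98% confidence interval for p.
(0.514, 0.600)

Proportion CI:
SE = √(p̂(1-p̂)/n) = √(0.557 · 0.443 / 720) = 0.01851

z* = 2.326
Margin = z* · SE = 2.326 · 0.01851 = 0.0431

CI: 0.557 ± 0.0431 = (0.514, 0.600)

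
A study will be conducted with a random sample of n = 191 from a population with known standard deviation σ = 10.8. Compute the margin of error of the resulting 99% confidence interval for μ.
Margin of error = 2.01

Margin of error = z* · σ/√n
= 2.576 · 10.8/√191
= 2.576 · 10.8/13.8203
= 2.01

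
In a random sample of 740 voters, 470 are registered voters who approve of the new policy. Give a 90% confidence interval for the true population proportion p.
(0.606, 0.664)

Proportion CI:
p̂ = 470/740 = 0.63514
SE = √(p̂(1-p̂)/n) = √(0.63514 · 0.36486 / 740) = 0.01770

z* = 1.645
Margin = z* · SE = 1.645 · 0.01770 = 0.0291

CI: 0.63514 ± 0.0291 = (0.606, 0.664)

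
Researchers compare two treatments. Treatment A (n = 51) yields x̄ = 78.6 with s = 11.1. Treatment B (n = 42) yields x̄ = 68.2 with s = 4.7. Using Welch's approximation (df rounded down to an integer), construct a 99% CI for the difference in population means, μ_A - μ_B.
(5.86, 14.94)

Difference: x̄₁ - x̄₂ = 10.40
SE = √(s₁²/n₁ + s₂²/n₂) = √(11.1²/51 + 4.7²/42) = 1.7152
df = 70.09 → 70 (Welch–Satterthwaite, rounded down)
t* = 2.648

CI: 10.40 ± 2.648 · 1.7152 = 10.40 ± 4.54 = (5.86, 14.94)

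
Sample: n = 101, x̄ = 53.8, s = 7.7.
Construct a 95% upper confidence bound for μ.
μ ≤ 55.07

Upper bound (one-sided):
t* = 1.660 (one-sided for 95%)
Upper bound = x̄ + t* · s/√n = 53.8 + 1.660 · 7.7/√101 = 55.07

We are 95% confident that μ ≤ 55.07.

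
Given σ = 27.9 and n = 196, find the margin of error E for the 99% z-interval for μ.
Margin of error = 5.13

Margin of error = z* · σ/√n
= 2.576 · 27.9/√196
= 2.576 · 27.9/14.0000
= 5.13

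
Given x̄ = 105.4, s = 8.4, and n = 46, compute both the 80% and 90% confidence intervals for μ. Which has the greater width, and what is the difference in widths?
90% CI is wider by 0.94

df = 45
80% CI: t* = 1.301, (103.79, 107.01), width = 2 · t* · s/√n = 3.22
90% CI: t* = 1.679, (103.32, 107.48), width = 2 · t* · s/√n = 4.16

The 90% CI is wider by 4.16 - 3.22 = 0.94.
Higher confidence requires a wider interval.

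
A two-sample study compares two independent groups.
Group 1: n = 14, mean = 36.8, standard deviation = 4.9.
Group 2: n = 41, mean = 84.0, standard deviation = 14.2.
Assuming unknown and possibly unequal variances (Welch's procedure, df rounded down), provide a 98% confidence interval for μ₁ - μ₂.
(-53.38, -41.02)

Difference: x̄₁ - x̄₂ = -47.20
SE = √(s₁²/n₁ + s₂²/n₂) = √(4.9²/14 + 14.2²/41) = 2.5755
df = 52.95 → 52 (Welch–Satterthwaite, rounded down)
t* = 2.400

CI: -47.20 ± 2.400 · 2.5755 = -47.20 ± 6.18 = (-53.38, -41.02)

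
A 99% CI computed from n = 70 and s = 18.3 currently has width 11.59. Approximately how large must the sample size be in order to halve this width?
n ≈ 280

CI width ∝ 1/√n
To reduce width by factor 2, need √n to grow by 2 → need 2² = 4 times as many samples.

Current: n = 70, width = 11.59
New: n = 280, width ≈ 5.67

Width reduced by factor of 11.59/5.67 = 2.04.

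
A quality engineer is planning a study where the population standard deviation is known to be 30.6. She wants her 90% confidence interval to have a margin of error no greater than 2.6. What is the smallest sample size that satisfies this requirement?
n ≥ 375

For margin E ≤ 2.6:
n ≥ (z* · σ / E)²
n ≥ (1.645 · 30.6 / 2.6)²
n ≥ 374.82

Minimum n = 375 (rounding up)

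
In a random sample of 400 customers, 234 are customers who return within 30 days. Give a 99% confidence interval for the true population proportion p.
(0.522, 0.648)

Proportion CI:
p̂ = 234/400 = 0.58500
SE = √(p̂(1-p̂)/n) = √(0.58500 · 0.41500 / 400) = 0.02464

z* = 2.576
Margin = z* · SE = 2.576 · 0.02464 = 0.0635

CI: 0.58500 ± 0.0635 = (0.522, 0.648)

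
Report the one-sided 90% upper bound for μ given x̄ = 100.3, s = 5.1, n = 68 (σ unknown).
μ ≤ 101.10

Upper bound (one-sided):
t* = 1.294 (one-sided for 90%)
Upper bound = x̄ + t* · s/√n = 100.3 + 1.294 · 5.1/√68 = 101.10

We are 90% confident that μ ≤ 101.10.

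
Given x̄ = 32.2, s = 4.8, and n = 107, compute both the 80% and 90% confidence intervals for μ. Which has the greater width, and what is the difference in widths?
90% CI is wider by 0.34

df = 106
80% CI: t* = 1.290, (31.60, 32.80), width = 2 · t* · s/√n = 1.20
90% CI: t* = 1.659, (31.43, 32.97), width = 2 · t* · s/√n = 1.54

The 90% CI is wider by 1.54 - 1.20 = 0.34.
Higher confidence requires a wider interval.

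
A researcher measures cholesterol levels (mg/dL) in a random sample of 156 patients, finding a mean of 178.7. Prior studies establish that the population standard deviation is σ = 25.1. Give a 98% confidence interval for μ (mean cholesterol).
(174.03, 183.37)

z-interval (σ known):
z* = 2.326 for 98% confidence

Margin of error = z* · σ/√n = 2.326 · 25.1/√156 = 4.67

CI: (178.7 - 4.67, 178.7 + 4.67) = (174.03, 183.37)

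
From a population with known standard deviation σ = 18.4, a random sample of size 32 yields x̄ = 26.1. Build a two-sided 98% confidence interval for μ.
(18.53, 33.67)

z-interval (σ known):
z* = 2.326 for 98% confidence

Margin of error = z* · σ/√n = 2.326 · 18.4/√32 = 7.57

CI: (26.1 - 7.57, 26.1 + 7.57) = (18.53, 33.67)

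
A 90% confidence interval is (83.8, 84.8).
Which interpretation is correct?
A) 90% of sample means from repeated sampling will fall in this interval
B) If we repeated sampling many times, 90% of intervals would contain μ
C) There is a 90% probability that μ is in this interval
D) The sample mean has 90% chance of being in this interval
B

A) Wrong — coverage applies to intervals containing μ, not to future x̄ values.
B) Correct — this is the frequentist long-run coverage interpretation.
C) Wrong — μ is fixed; the randomness lives in the interval, not in μ.
D) Wrong — x̄ is observed and sits in the interval by construction.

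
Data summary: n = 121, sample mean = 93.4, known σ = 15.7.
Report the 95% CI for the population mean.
(90.60, 96.20)

z-interval (σ known):
z* = 1.960 for 95% confidence

Margin of error = z* · σ/√n = 1.960 · 15.7/√121 = 2.80

CI: (93.4 - 2.80, 93.4 + 2.80) = (90.60, 96.20)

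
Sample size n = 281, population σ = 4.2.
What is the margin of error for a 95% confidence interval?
Margin of error = 0.49

Margin of error = z* · σ/√n
= 1.960 · 4.2/√281
= 1.960 · 4.2/16.7631
= 0.49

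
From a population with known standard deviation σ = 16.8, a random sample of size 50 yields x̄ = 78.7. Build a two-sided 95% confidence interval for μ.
(74.04, 83.36)

z-interval (σ known):
z* = 1.960 for 95% confidence

Margin of error = z* · σ/√n = 1.960 · 16.8/√50 = 4.66

CI: (78.7 - 4.66, 78.7 + 4.66) = (74.04, 83.36)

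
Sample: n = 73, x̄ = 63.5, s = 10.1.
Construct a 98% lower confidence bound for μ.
μ ≥ 61.03

Lower bound (one-sided):
t* = 2.092 (one-sided for 98%)
Lower bound = x̄ - t* · s/√n = 63.5 - 2.092 · 10.1/√73 = 61.03

We are 98% confident that μ ≥ 61.03.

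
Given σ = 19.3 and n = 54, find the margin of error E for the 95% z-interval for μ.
Margin of error = 5.15

Margin of error = z* · σ/√n
= 1.960 · 19.3/√54
= 1.960 · 19.3/7.3485
= 5.15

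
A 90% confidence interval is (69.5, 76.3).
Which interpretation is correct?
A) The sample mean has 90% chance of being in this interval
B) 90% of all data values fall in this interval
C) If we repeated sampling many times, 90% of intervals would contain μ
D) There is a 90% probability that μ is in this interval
C

A) Wrong — x̄ is observed and sits in the interval by construction.
B) Wrong — a CI is about the parameter μ, not individual data values.
C) Correct — this is the frequentist long-run coverage interpretation.
D) Wrong — μ is fixed; the randomness lives in the interval, not in μ.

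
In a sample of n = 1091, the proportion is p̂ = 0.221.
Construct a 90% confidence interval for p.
(0.200, 0.242)

Proportion CI:
SE = √(p̂(1-p̂)/n) = √(0.221 · 0.779 / 1091) = 0.01256

z* = 1.645
Margin = z* · SE = 1.645 · 0.01256 = 0.0207

CI: 0.221 ± 0.0207 = (0.200, 0.242)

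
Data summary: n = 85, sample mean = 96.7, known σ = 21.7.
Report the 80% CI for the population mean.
(93.68, 99.72)

z-interval (σ known):
z* = 1.282 for 80% confidence

Margin of error = z* · σ/√n = 1.282 · 21.7/√85 = 3.02

CI: (96.7 - 3.02, 96.7 + 3.02) = (93.68, 99.72)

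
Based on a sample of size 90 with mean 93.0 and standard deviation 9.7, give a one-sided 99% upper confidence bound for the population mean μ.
μ ≤ 95.42

Upper bound (one-sided):
t* = 2.369 (one-sided for 99%)
Upper bound = x̄ + t* · s/√n = 93.0 + 2.369 · 9.7/√90 = 95.42

We are 99% confident that μ ≤ 95.42.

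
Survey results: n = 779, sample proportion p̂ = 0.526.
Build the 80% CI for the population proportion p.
(0.503, 0.549)

Proportion CI:
SE = √(p̂(1-p̂)/n) = √(0.526 · 0.474 / 779) = 0.01789

z* = 1.282
Margin = z* · SE = 1.282 · 0.01789 = 0.0229

CI: 0.526 ± 0.0229 = (0.503, 0.549)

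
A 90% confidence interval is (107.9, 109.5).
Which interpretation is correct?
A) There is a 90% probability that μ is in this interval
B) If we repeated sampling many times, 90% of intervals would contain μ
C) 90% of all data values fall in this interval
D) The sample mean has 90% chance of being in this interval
B

A) Wrong — μ is fixed; the randomness lives in the interval, not in μ.
B) Correct — this is the frequentist long-run coverage interpretation.
C) Wrong — a CI is about the parameter μ, not individual data values.
D) Wrong — x̄ is observed and sits in the interval by construction.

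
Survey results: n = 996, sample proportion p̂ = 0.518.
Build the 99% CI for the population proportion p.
(0.477, 0.559)

Proportion CI:
SE = √(p̂(1-p̂)/n) = √(0.518 · 0.482 / 996) = 0.01583

z* = 2.576
Margin = z* · SE = 2.576 · 0.01583 = 0.0408

CI: 0.518 ± 0.0408 = (0.477, 0.559)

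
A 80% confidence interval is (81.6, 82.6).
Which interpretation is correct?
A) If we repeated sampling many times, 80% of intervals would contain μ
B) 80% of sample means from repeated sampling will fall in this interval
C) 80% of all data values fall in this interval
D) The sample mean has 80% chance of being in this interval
A

A) Correct — this is the frequentist long-run coverage interpretation.
B) Wrong — coverage applies to intervals containing μ, not to future x̄ values.
C) Wrong — a CI is about the parameter μ, not individual data values.
D) Wrong — x̄ is observed and sits in the interval by construction.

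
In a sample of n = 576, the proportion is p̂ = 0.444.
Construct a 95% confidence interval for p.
(0.403, 0.485)

Proportion CI:
SE = √(p̂(1-p̂)/n) = √(0.444 · 0.556 / 576) = 0.02070

z* = 1.960
Margin = z* · SE = 1.960 · 0.02070 = 0.0406

CI: 0.444 ± 0.0406 = (0.403, 0.485)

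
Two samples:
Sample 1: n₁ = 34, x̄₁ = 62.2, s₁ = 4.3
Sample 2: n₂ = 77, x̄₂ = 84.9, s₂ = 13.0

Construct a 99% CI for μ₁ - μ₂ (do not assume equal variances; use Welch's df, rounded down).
(-27.04, -18.36)

Difference: x̄₁ - x̄₂ = -22.70
SE = √(s₁²/n₁ + s₂²/n₂) = √(4.3²/34 + 13.0²/77) = 1.6549
df = 103.67 → 103 (Welch–Satterthwaite, rounded down)
t* = 2.624

CI: -22.70 ± 2.624 · 1.6549 = -22.70 ± 4.34 = (-27.04, -18.36)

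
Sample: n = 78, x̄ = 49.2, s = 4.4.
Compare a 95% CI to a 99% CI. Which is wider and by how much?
99% CI is wider by 0.65

df = 77
95% CI: t* = 1.991, (48.21, 50.19), width = 2 · t* · s/√n = 1.98
99% CI: t* = 2.641, (47.88, 50.52), width = 2 · t* · s/√n = 2.63

The 99% CI is wider by 2.63 - 1.98 = 0.65.
Higher confidence requires a wider interval.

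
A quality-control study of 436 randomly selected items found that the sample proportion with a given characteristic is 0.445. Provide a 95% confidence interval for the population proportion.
(0.398, 0.492)

Proportion CI:
SE = √(p̂(1-p̂)/n) = √(0.445 · 0.555 / 436) = 0.02380

z* = 1.960
Margin = z* · SE = 1.960 · 0.02380 = 0.0466

CI: 0.445 ± 0.0466 = (0.398, 0.492)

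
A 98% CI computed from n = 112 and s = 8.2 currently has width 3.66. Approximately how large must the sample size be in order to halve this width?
n ≈ 448

CI width ∝ 1/√n
To reduce width by factor 2, need √n to grow by 2 → need 2² = 4 times as many samples.

Current: n = 112, width = 3.66
New: n = 448, width ≈ 1.81

Width reduced by factor of 3.66/1.81 = 2.02.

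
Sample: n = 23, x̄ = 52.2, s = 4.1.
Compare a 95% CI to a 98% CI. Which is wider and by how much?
98% CI is wider by 0.74

df = 22
95% CI: t* = 2.074, (50.43, 53.97), width = 2 · t* · s/√n = 3.55
98% CI: t* = 2.508, (50.06, 54.34), width = 2 · t* · s/√n = 4.29

The 98% CI is wider by 4.29 - 3.55 = 0.74.
Higher confidence requires a wider interval.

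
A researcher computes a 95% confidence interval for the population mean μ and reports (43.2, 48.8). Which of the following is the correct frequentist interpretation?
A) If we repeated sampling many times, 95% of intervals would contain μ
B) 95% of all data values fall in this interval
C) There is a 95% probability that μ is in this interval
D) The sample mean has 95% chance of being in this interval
A

A) Correct — this is the frequentist long-run coverage interpretation.
B) Wrong — a CI is about the parameter μ, not individual data values.
C) Wrong — μ is fixed; the randomness lives in the interval, not in μ.
D) Wrong — x̄ is observed and sits in the interval by construction.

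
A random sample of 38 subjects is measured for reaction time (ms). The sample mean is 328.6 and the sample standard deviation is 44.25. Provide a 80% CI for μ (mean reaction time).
(319.23, 337.97)

t-interval (σ unknown):
df = n - 1 = 37
t* = 1.305 for 80% confidence

Margin of error = t* · s/√n = 1.305 · 44.25/√38 = 9.37

CI: (319.23, 337.97)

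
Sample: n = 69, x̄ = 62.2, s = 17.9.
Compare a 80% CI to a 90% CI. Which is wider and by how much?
90% CI is wider by 1.61

df = 68
80% CI: t* = 1.294, (59.41, 64.99), width = 2 · t* · s/√n = 5.58
90% CI: t* = 1.668, (58.61, 65.79), width = 2 · t* · s/√n = 7.19

The 90% CI is wider by 7.19 - 5.58 = 1.61.
Higher confidence requires a wider interval.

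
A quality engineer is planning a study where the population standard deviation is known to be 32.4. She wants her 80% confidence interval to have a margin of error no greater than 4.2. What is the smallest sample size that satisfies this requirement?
n ≥ 98

For margin E ≤ 4.2:
n ≥ (z* · σ / E)²
n ≥ (1.282 · 32.4 / 4.2)²
n ≥ 97.81

Minimum n = 98 (rounding up)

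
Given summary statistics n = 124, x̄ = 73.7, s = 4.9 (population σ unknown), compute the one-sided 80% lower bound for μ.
μ ≥ 73.33

Lower bound (one-sided):
t* = 0.845 (one-sided for 80%)
Lower bound = x̄ - t* · s/√n = 73.7 - 0.845 · 4.9/√124 = 73.33

We are 80% confident that μ ≥ 73.33.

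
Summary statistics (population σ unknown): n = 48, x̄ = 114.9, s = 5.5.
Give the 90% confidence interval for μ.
(113.57, 116.23)

t-interval (σ unknown):
df = n - 1 = 47
t* = 1.678 for 90% confidence

Margin of error = t* · s/√n = 1.678 · 5.5/√48 = 1.33

CI: (113.57, 116.23)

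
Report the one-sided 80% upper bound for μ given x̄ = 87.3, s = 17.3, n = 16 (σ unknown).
μ ≤ 91.05

Upper bound (one-sided):
t* = 0.866 (one-sided for 80%)
Upper bound = x̄ + t* · s/√n = 87.3 + 0.866 · 17.3/√16 = 91.05

We are 80% confident that μ ≤ 91.05.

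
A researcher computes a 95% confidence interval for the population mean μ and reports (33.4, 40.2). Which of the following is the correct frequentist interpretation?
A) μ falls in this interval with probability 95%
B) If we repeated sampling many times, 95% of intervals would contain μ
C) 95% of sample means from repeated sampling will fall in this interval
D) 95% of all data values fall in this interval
B

A) Wrong — μ is fixed; the randomness lives in the interval, not in μ.
B) Correct — this is the frequentist long-run coverage interpretation.
C) Wrong — coverage applies to intervals containing μ, not to future x̄ values.
D) Wrong — a CI is about the parameter μ, not individual data values.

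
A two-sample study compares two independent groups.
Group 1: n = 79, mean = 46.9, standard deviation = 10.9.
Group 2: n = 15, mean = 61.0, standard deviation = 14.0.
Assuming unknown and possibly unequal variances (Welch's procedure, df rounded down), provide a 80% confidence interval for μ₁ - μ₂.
(-19.19, -9.01)

Difference: x̄₁ - x̄₂ = -14.10
SE = √(s₁²/n₁ + s₂²/n₂) = √(10.9²/79 + 14.0²/15) = 3.8171
df = 17.37 → 17 (Welch–Satterthwaite, rounded down)
t* = 1.333

CI: -14.10 ± 1.333 · 3.8171 = -14.10 ± 5.09 = (-19.19, -9.01)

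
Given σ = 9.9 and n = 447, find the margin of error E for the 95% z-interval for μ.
Margin of error = 0.92

Margin of error = z* · σ/√n
= 1.960 · 9.9/√447
= 1.960 · 9.9/21.1424
= 0.92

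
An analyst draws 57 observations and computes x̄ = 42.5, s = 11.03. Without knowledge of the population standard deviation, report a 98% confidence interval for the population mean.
(39.00, 46.00)

t-interval (σ unknown):
df = n - 1 = 56
t* = 2.395 for 98% confidence

Margin of error = t* · s/√n = 2.395 · 11.03/√57 = 3.50

CI: (39.00, 46.00)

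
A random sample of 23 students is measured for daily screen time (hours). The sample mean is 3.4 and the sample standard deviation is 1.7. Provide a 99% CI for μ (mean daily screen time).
(2.40, 4.40)

t-interval (σ unknown):
df = n - 1 = 22
t* = 2.819 for 99% confidence

Margin of error = t* · s/√n = 2.819 · 1.7/√23 = 1.00

CI: (2.40, 4.40)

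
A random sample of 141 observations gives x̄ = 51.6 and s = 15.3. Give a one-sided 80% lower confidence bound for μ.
μ ≥ 50.51

Lower bound (one-sided):
t* = 0.844 (one-sided for 80%)
Lower bound = x̄ - t* · s/√n = 51.6 - 0.844 · 15.3/√141 = 50.51

We are 80% confident that μ ≥ 50.51.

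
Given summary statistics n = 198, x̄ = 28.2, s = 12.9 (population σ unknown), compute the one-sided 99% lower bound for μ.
μ ≥ 26.05

Lower bound (one-sided):
t* = 2.345 (one-sided for 99%)
Lower bound = x̄ - t* · s/√n = 28.2 - 2.345 · 12.9/√198 = 26.05

We are 99% confident that μ ≥ 26.05.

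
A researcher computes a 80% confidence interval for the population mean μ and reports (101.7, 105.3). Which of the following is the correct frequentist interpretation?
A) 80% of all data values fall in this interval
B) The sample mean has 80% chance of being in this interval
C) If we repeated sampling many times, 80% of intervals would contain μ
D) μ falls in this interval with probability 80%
C

A) Wrong — a CI is about the parameter μ, not individual data values.
B) Wrong — x̄ is observed and sits in the interval by construction.
C) Correct — this is the frequentist long-run coverage interpretation.
D) Wrong — μ is fixed; the randomness lives in the interval, not in μ.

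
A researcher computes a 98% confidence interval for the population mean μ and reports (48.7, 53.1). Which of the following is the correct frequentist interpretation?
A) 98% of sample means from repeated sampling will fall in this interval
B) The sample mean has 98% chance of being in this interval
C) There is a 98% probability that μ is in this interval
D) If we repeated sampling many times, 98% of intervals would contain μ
D

A) Wrong — coverage applies to intervals containing μ, not to future x̄ values.
B) Wrong — x̄ is observed and sits in the interval by construction.
C) Wrong — μ is fixed; the randomness lives in the interval, not in μ.
D) Correct — this is the frequentist long-run coverage interpretation.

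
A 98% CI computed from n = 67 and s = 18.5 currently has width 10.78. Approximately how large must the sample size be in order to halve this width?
n ≈ 268

CI width ∝ 1/√n
To reduce width by factor 2, need √n to grow by 2 → need 2² = 4 times as many samples.

Current: n = 67, width = 10.78
New: n = 268, width ≈ 5.29

Width reduced by factor of 10.78/5.29 = 2.04.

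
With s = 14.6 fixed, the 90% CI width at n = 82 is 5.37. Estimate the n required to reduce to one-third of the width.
n ≈ 738

CI width ∝ 1/√n
To reduce width by factor 3, need √n to grow by 3 → need 3² = 9 times as many samples.

Current: n = 82, width = 5.37
New: n = 738, width ≈ 1.77

Width reduced by factor of 5.37/1.77 = 3.03.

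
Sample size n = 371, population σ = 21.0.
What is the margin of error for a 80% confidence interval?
Margin of error = 1.40

Margin of error = z* · σ/√n
= 1.282 · 21.0/√371
= 1.282 · 21.0/19.2614
= 1.40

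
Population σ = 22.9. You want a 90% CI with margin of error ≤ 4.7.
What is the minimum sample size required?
n ≥ 65

For margin E ≤ 4.7:
n ≥ (z* · σ / E)²
n ≥ (1.645 · 22.9 / 4.7)²
n ≥ 64.24

Minimum n = 65 (rounding up)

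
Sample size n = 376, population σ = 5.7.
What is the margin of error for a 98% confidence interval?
Margin of error = 0.68

Margin of error = z* · σ/√n
= 2.326 · 5.7/√376
= 2.326 · 5.7/19.3907
= 0.68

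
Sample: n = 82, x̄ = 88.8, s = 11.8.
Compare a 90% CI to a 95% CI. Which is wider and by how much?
95% CI is wider by 0.85

df = 81
90% CI: t* = 1.664, (86.63, 90.97), width = 2 · t* · s/√n = 4.34
95% CI: t* = 1.990, (86.21, 91.39), width = 2 · t* · s/√n = 5.19

The 95% CI is wider by 5.19 - 4.34 = 0.85.
Higher confidence requires a wider interval.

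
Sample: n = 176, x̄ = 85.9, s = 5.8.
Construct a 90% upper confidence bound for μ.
μ ≤ 86.46

Upper bound (one-sided):
t* = 1.286 (one-sided for 90%)
Upper bound = x̄ + t* · s/√n = 85.9 + 1.286 · 5.8/√176 = 86.46

We are 90% confident that μ ≤ 86.46.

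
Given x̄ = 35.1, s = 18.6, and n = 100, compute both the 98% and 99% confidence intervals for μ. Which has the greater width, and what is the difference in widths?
99% CI is wider by 0.97

df = 99
98% CI: t* = 2.365, (30.70, 39.50), width = 2 · t* · s/√n = 8.80
99% CI: t* = 2.626, (30.22, 39.98), width = 2 · t* · s/√n = 9.77

The 99% CI is wider by 9.77 - 8.80 = 0.97.
Higher confidence requires a wider interval.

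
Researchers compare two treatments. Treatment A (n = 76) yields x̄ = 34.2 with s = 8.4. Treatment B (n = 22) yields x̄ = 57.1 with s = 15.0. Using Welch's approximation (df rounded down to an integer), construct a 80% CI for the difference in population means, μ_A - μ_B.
(-27.30, -18.50)

Difference: x̄₁ - x̄₂ = -22.90
SE = √(s₁²/n₁ + s₂²/n₂) = √(8.4²/76 + 15.0²/22) = 3.3400
df = 24.93 → 24 (Welch–Satterthwaite, rounded down)
t* = 1.318

CI: -22.90 ± 1.318 · 3.3400 = -22.90 ± 4.40 = (-27.30, -18.50)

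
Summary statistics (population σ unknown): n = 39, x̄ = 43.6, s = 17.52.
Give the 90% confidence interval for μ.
(38.87, 48.33)

t-interval (σ unknown):
df = n - 1 = 38
t* = 1.686 for 90% confidence

Margin of error = t* · s/√n = 1.686 · 17.52/√39 = 4.73

CI: (38.87, 48.33)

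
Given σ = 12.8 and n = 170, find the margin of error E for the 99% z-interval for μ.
Margin of error = 2.53

Margin of error = z* · σ/√n
= 2.576 · 12.8/√170
= 2.576 · 12.8/13.0384
= 2.53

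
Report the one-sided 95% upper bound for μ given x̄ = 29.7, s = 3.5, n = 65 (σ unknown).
μ ≤ 30.42

Upper bound (one-sided):
t* = 1.669 (one-sided for 95%)
Upper bound = x̄ + t* · s/√n = 29.7 + 1.669 · 3.5/√65 = 30.42

We are 95% confident that μ ≤ 30.42.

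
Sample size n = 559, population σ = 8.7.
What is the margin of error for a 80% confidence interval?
Margin of error = 0.47

Margin of error = z* · σ/√n
= 1.282 · 8.7/√559
= 1.282 · 8.7/23.6432
= 0.47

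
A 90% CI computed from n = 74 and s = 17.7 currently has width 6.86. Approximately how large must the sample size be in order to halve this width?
n ≈ 296

CI width ∝ 1/√n
To reduce width by factor 2, need √n to grow by 2 → need 2² = 4 times as many samples.

Current: n = 74, width = 6.86
New: n = 296, width ≈ 3.40

Width reduced by factor of 6.86/3.40 = 2.02.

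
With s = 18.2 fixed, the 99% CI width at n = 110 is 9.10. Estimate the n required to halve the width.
n ≈ 440

CI width ∝ 1/√n
To reduce width by factor 2, need √n to grow by 2 → need 2² = 4 times as many samples.

Current: n = 110, width = 9.10
New: n = 440, width ≈ 4.49

Width reduced by factor of 9.10/4.49 = 2.03.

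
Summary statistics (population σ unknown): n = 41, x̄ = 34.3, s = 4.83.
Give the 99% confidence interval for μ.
(32.26, 36.34)

t-interval (σ unknown):
df = n - 1 = 40
t* = 2.704 for 99% confidence

Margin of error = t* · s/√n = 2.704 · 4.83/√41 = 2.04

CI: (32.26, 36.34)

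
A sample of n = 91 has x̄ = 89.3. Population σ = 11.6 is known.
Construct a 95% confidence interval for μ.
(86.92, 91.68)

z-interval (σ known):
z* = 1.960 for 95% confidence

Margin of error = z* · σ/√n = 1.960 · 11.6/√91 = 2.38

CI: (89.3 - 2.38, 89.3 + 2.38) = (86.92, 91.68)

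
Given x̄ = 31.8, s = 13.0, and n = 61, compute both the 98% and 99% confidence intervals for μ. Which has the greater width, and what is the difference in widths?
99% CI is wider by 0.90

df = 60
98% CI: t* = 2.390, (27.82, 35.78), width = 2 · t* · s/√n = 7.96
99% CI: t* = 2.660, (27.37, 36.23), width = 2 · t* · s/√n = 8.86

The 99% CI is wider by 8.86 - 7.96 = 0.90.
Higher confidence requires a wider interval.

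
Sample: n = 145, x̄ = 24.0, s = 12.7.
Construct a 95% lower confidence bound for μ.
μ ≥ 22.25

Lower bound (one-sided):
t* = 1.656 (one-sided for 95%)
Lower bound = x̄ - t* · s/√n = 24.0 - 1.656 · 12.7/√145 = 22.25

We are 95% confident that μ ≥ 22.25.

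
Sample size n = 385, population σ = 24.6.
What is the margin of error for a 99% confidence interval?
Margin of error = 3.23

Margin of error = z* · σ/√n
= 2.576 · 24.6/√385
= 2.576 · 24.6/19.6214
= 3.23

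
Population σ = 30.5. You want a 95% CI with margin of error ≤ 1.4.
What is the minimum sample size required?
n ≥ 1824

For margin E ≤ 1.4:
n ≥ (z* · σ / E)²
n ≥ (1.960 · 30.5 / 1.4)²
n ≥ 1823.29

Minimum n = 1824 (rounding up)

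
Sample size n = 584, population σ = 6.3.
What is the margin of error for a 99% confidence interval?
Margin of error = 0.67

Margin of error = z* · σ/√n
= 2.576 · 6.3/√584
= 2.576 · 6.3/24.1661
= 0.67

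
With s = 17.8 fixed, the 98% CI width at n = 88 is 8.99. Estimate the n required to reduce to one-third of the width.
n ≈ 792

CI width ∝ 1/√n
To reduce width by factor 3, need √n to grow by 3 → need 3² = 9 times as many samples.

Current: n = 88, width = 8.99
New: n = 792, width ≈ 2.95

Width reduced by factor of 8.99/2.95 = 3.05.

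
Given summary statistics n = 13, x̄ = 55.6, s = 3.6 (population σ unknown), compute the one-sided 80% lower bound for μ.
μ ≥ 54.73

Lower bound (one-sided):
t* = 0.873 (one-sided for 80%)
Lower bound = x̄ - t* · s/√n = 55.6 - 0.873 · 3.6/√13 = 54.73

We are 80% confident that μ ≥ 54.73.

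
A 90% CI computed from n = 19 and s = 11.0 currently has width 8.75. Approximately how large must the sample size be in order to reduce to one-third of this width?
n ≈ 171

CI width ∝ 1/√n
To reduce width by factor 3, need √n to grow by 3 → need 3² = 9 times as many samples.

Current: n = 19, width = 8.75
New: n = 171, width ≈ 2.78

Width reduced by factor of 8.75/2.78 = 3.15.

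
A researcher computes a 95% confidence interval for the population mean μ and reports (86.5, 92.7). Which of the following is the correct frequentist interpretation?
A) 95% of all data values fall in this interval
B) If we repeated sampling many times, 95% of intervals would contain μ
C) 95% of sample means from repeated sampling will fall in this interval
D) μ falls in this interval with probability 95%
B

A) Wrong — a CI is about the parameter μ, not individual data values.
B) Correct — this is the frequentist long-run coverage interpretation.
C) Wrong — coverage applies to intervals containing μ, not to future x̄ values.
D) Wrong — μ is fixed; the randomness lives in the interval, not in μ.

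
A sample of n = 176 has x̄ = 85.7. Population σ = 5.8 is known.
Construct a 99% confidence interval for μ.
(84.57, 86.83)

z-interval (σ known):
z* = 2.576 for 99% confidence

Margin of error = z* · σ/√n = 2.576 · 5.8/√176 = 1.13

CI: (85.7 - 1.13, 85.7 + 1.13) = (84.57, 86.83)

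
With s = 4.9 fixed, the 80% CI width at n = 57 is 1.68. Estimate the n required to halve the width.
n ≈ 228

CI width ∝ 1/√n
To reduce width by factor 2, need √n to grow by 2 → need 2² = 4 times as many samples.

Current: n = 57, width = 1.68
New: n = 228, width ≈ 0.83

Width reduced by factor of 1.68/0.83 = 2.02.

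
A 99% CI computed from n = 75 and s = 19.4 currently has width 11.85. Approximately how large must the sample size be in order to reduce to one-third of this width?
n ≈ 675

CI width ∝ 1/√n
To reduce width by factor 3, need √n to grow by 3 → need 3² = 9 times as many samples.

Current: n = 75, width = 11.85
New: n = 675, width ≈ 3.86

Width reduced by factor of 11.85/3.86 = 3.07.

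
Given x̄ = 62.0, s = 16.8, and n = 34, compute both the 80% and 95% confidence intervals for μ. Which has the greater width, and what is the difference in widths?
95% CI is wider by 4.19

df = 33
80% CI: t* = 1.308, (58.23, 65.77), width = 2 · t* · s/√n = 7.54
95% CI: t* = 2.035, (56.14, 67.86), width = 2 · t* · s/√n = 11.73

The 95% CI is wider by 11.73 - 7.54 = 4.19.
Higher confidence requires a wider interval.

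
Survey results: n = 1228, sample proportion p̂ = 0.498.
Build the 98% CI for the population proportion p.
(0.465, 0.531)

Proportion CI:
SE = √(p̂(1-p̂)/n) = √(0.498 · 0.502 / 1228) = 0.01427

z* = 2.326
Margin = z* · SE = 2.326 · 0.01427 = 0.0332

CI: 0.498 ± 0.0332 = (0.465, 0.531)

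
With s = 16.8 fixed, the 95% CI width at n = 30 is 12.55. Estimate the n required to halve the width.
n ≈ 120

CI width ∝ 1/√n
To reduce width by factor 2, need √n to grow by 2 → need 2² = 4 times as many samples.

Current: n = 30, width = 12.55
New: n = 120, width ≈ 6.07

Width reduced by factor of 12.55/6.07 = 2.07.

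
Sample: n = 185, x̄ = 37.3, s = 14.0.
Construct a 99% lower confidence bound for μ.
μ ≥ 34.88

Lower bound (one-sided):
t* = 2.347 (one-sided for 99%)
Lower bound = x̄ - t* · s/√n = 37.3 - 2.347 · 14.0/√185 = 34.88

We are 99% confident that μ ≥ 34.88.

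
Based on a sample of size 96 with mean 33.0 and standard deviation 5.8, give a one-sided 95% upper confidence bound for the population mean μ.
μ ≤ 33.98

Upper bound (one-sided):
t* = 1.661 (one-sided for 95%)
Upper bound = x̄ + t* · s/√n = 33.0 + 1.661 · 5.8/√96 = 33.98

We are 95% confident that μ ≤ 33.98.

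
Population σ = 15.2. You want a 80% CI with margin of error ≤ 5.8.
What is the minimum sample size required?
n ≥ 12

For margin E ≤ 5.8:
n ≥ (z* · σ / E)²
n ≥ (1.282 · 15.2 / 5.8)²
n ≥ 11.29

Minimum n = 12 (rounding up)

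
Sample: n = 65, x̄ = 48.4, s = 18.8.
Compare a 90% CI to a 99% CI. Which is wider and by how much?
99% CI is wider by 4.60

df = 64
90% CI: t* = 1.669, (44.51, 52.29), width = 2 · t* · s/√n = 7.78
99% CI: t* = 2.655, (42.21, 54.59), width = 2 · t* · s/√n = 12.38

The 99% CI is wider by 12.38 - 7.78 = 4.60.
Higher confidence requires a wider interval.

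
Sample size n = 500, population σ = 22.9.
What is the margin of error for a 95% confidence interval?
Margin of error = 2.01

Margin of error = z* · σ/√n
= 1.960 · 22.9/√500
= 1.960 · 22.9/22.3607
= 2.01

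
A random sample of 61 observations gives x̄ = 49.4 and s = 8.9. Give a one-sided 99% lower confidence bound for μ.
μ ≥ 46.68

Lower bound (one-sided):
t* = 2.390 (one-sided for 99%)
Lower bound = x̄ - t* · s/√n = 49.4 - 2.390 · 8.9/√61 = 46.68

We are 99% confident that μ ≥ 46.68.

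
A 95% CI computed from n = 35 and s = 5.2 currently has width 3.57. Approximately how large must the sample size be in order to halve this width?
n ≈ 140

CI width ∝ 1/√n
To reduce width by factor 2, need √n to grow by 2 → need 2² = 4 times as many samples.

Current: n = 35, width = 3.57
New: n = 140, width ≈ 1.74

Width reduced by factor of 3.57/1.74 = 2.05.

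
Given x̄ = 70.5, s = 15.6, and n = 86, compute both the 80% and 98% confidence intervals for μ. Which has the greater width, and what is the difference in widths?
98% CI is wider by 3.63

df = 85
80% CI: t* = 1.292, (68.33, 72.67), width = 2 · t* · s/√n = 4.35
98% CI: t* = 2.371, (66.51, 74.49), width = 2 · t* · s/√n = 7.98

The 98% CI is wider by 7.98 - 4.35 = 3.63.
Higher confidence requires a wider interval.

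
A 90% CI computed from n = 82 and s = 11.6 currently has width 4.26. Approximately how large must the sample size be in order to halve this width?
n ≈ 328

CI width ∝ 1/√n
To reduce width by factor 2, need √n to grow by 2 → need 2² = 4 times as many samples.

Current: n = 82, width = 4.26
New: n = 328, width ≈ 2.11

Width reduced by factor of 4.26/2.11 = 2.02.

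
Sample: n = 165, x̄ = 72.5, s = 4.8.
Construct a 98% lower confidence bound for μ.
μ ≥ 71.73

Lower bound (one-sided):
t* = 2.070 (one-sided for 98%)
Lower bound = x̄ - t* · s/√n = 72.5 - 2.070 · 4.8/√165 = 71.73

We are 98% confident that μ ≥ 71.73.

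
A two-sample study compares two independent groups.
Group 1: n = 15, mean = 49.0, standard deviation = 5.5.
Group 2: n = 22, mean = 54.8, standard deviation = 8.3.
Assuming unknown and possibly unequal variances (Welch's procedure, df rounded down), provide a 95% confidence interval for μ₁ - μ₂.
(-10.41, -1.19)

Difference: x̄₁ - x̄₂ = -5.80
SE = √(s₁²/n₁ + s₂²/n₂) = √(5.5²/15 + 8.3²/22) = 2.2689
df = 34.99 → 34 (Welch–Satterthwaite, rounded down)
t* = 2.032

CI: -5.80 ± 2.032 · 2.2689 = -5.80 ± 4.61 = (-10.41, -1.19)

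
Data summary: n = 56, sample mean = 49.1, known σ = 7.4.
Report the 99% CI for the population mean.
(46.55, 51.65)

z-interval (σ known):
z* = 2.576 for 99% confidence

Margin of error = z* · σ/√n = 2.576 · 7.4/√56 = 2.55

CI: (49.1 - 2.55, 49.1 + 2.55) = (46.55, 51.65)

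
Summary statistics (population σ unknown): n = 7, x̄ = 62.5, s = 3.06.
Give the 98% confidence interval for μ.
(58.86, 66.14)

t-interval (σ unknown):
df = n - 1 = 6
t* = 3.143 for 98% confidence

Margin of error = t* · s/√n = 3.143 · 3.06/√7 = 3.64

CI: (58.86, 66.14)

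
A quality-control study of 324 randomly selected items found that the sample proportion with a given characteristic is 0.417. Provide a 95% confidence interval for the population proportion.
(0.363, 0.471)

Proportion CI:
SE = √(p̂(1-p̂)/n) = √(0.417 · 0.583 / 324) = 0.02739

z* = 1.960
Margin = z* · SE = 1.960 · 0.02739 = 0.0537

CI: 0.417 ± 0.0537 = (0.363, 0.471)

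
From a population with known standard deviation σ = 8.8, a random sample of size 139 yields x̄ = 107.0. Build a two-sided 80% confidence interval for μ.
(106.04, 107.96)

z-interval (σ known):
z* = 1.282 for 80% confidence

Margin of error = z* · σ/√n = 1.282 · 8.8/√139 = 0.96

CI: (107.0 - 0.96, 107.0 + 0.96) = (106.04, 107.96)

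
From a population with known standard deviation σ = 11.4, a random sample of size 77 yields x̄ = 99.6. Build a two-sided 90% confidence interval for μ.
(97.46, 101.74)

z-interval (σ known):
z* = 1.645 for 90% confidence

Margin of error = z* · σ/√n = 1.645 · 11.4/√77 = 2.14

CI: (99.6 - 2.14, 99.6 + 2.14) = (97.46, 101.74)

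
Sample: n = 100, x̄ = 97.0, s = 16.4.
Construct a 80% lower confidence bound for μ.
μ ≥ 95.61

Lower bound (one-sided):
t* = 0.845 (one-sided for 80%)
Lower bound = x̄ - t* · s/√n = 97.0 - 0.845 · 16.4/√100 = 95.61

We are 80% confident that μ ≥ 95.61.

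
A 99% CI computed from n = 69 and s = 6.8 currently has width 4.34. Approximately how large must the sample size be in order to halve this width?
n ≈ 276

CI width ∝ 1/√n
To reduce width by factor 2, need √n to grow by 2 → need 2² = 4 times as many samples.

Current: n = 69, width = 4.34
New: n = 276, width ≈ 2.12

Width reduced by factor of 4.34/2.12 = 2.05.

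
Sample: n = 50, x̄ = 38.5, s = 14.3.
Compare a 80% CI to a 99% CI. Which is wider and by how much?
99% CI is wider by 5.59

df = 49
80% CI: t* = 1.299, (35.87, 41.13), width = 2 · t* · s/√n = 5.25
99% CI: t* = 2.680, (33.08, 43.92), width = 2 · t* · s/√n = 10.84

The 99% CI is wider by 10.84 - 5.25 = 5.59.
Higher confidence requires a wider interval.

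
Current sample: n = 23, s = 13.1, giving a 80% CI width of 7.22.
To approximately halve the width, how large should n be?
n ≈ 92

CI width ∝ 1/√n
To reduce width by factor 2, need √n to grow by 2 → need 2² = 4 times as many samples.

Current: n = 23, width = 7.22
New: n = 92, width ≈ 3.53

Width reduced by factor of 7.22/3.53 = 2.05.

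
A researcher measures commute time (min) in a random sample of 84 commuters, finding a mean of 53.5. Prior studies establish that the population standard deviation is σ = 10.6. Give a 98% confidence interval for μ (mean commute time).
(50.81, 56.19)

z-interval (σ known):
z* = 2.326 for 98% confidence

Margin of error = z* · σ/√n = 2.326 · 10.6/√84 = 2.69

CI: (53.5 - 2.69, 53.5 + 2.69) = (50.81, 56.19)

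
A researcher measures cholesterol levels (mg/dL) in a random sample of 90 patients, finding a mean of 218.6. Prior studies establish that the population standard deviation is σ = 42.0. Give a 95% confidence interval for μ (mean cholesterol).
(209.92, 227.28)

z-interval (σ known):
z* = 1.960 for 95% confidence

Margin of error = z* · σ/√n = 1.960 · 42.0/√90 = 8.68

CI: (218.6 - 8.68, 218.6 + 8.68) = (209.92, 227.28)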